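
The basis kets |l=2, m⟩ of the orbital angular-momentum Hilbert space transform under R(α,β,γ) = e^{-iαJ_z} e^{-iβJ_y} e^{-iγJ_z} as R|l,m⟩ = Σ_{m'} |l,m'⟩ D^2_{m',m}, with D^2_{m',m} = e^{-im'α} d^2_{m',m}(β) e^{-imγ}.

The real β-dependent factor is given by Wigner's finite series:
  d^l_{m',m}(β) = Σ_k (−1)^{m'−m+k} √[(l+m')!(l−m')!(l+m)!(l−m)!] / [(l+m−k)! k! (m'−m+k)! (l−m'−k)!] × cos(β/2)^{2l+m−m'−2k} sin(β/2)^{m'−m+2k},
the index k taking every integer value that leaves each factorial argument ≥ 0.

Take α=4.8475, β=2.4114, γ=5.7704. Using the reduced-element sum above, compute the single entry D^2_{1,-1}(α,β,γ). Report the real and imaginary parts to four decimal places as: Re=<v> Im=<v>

Re=-0.2581 Im=-0.3410

First d^2_{1,-1}(β=2.4114), then the phase factors e^{-i(1)α} and e^{-i(-1)γ}:
Half-angle: c=0.357039, s=0.934089. N=√(6·1·1·6)=6.000000
k: max(0,(-1)−(1))=0 … min(2+(-1),2−(1))=1
  k=0: (−1)^2·6.0000/(2)·0.3570^2·0.9341^2 = +0.333680
  k=1: (−1)^3·6.0000/(6)·0.3570^0·0.9341^4 = -0.761296
d^2_{1,-1}(2.4114) = +0.333680 -0.761296 = -0.427616
Attach z-rotation phases: D = e^{-i(1)(4.8475)}·(-0.427616)·e^{-i(-1)(5.7704)} = -0.258071-0.340962i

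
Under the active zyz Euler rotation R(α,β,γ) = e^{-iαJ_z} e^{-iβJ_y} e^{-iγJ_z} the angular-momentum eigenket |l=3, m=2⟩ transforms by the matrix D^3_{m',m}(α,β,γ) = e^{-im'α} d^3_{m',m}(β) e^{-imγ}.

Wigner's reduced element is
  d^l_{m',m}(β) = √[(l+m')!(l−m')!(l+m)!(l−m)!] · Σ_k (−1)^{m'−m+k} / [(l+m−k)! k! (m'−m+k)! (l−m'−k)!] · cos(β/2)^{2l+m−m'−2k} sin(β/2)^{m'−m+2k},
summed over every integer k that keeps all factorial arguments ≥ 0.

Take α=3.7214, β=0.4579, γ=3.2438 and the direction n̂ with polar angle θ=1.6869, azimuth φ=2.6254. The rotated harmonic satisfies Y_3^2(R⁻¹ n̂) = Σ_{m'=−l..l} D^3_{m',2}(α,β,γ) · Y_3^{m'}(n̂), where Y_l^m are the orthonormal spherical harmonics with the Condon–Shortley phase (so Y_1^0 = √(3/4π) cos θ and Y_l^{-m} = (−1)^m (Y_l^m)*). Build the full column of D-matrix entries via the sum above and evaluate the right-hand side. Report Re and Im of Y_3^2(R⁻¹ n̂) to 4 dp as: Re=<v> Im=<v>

Re=-0.0715 Im=-0.0670

Need the full column D^3_{m',2} for m'=−3..3 at α=3.7214, β=0.4579, γ=3.2438.
cos(β/2)=0.973905, sin(β/2)=0.226955
d^3_{-3,2}: single k=5 term ⇒ +0.001436;  D = -0.000051-0.001436i
d^3_{-2,2}: k∈[4..5] ⇒ +0.012582 -0.000137 = +0.012446;  D = +0.007187+0.010161i
d^3_{-1,2}: k∈[3..4] ⇒ +0.068297 -0.001854 = +0.066442;  D = -0.061815-0.024360i
d^3_{0,2}: k∈[2..3] ⇒ +0.253809 -0.013783 = +0.240026;  D = +0.235028-0.048724i
d^3_{1,2}: k∈[1..2] ⇒ +0.628816 -0.068297 = +0.560519;  D = -0.396813+0.395880i
d^3_{2,2}: k∈[0..1] ⇒ +0.853297 -0.231695 = +0.621602;  D = +0.127613-0.608362i
d^3_{3,2}: single k=0 term ⇒ -0.487079;  D = -0.177515-0.453579i
Y_3^{m'}(θ=1.6869,φ=2.6254) and Σ D·Y over m':
  (-0.0001-0.0014i)·(-0.0091-0.4088i)  (+0.0072+0.0102i)·(-0.0599-0.1003i)  (-0.0618-0.0244i)·(+0.2604+0.1478i)  (+0.2350-0.0487i)·(+0.1268+0.0000i)  (-0.3968+0.3959i)·(-0.2604+0.1478i)  (+0.1276-0.6084i)·(-0.0599+0.1003i)  (-0.1775-0.4536i)·(+0.0091-0.4088i)
Y_3^2(R⁻¹ n̂) = -0.071516-0.067039i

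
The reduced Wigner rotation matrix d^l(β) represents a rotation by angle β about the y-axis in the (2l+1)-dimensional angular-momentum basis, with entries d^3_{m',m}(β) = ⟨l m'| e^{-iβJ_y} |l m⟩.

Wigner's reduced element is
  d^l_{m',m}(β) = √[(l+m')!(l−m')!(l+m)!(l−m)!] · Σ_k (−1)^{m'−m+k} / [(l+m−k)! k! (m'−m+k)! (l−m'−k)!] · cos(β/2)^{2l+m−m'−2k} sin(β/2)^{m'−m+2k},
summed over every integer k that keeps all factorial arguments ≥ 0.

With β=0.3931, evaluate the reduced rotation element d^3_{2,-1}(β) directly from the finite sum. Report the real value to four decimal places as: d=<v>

d^3_{2,-1}(β=0.3931) via Wigner's sum:
With c≡cos(β/2)=0.980746 and s≡sin(β/2)=0.195287, N=[120·1·2·24]^{1/2}=75.894664
The bounds max(0,m−m')=0 and min(l+m,l−m')=1 give 2 terms
  k=0: (−1)^3·75.8947/(12)·0.9807^3·0.1953^3 = -0.044434
  k=1: (−1)^4·75.8947/(24)·0.9807^1·0.1953^5 = +0.000881
d^3_{2,-1}(0.3931) = -0.044434 +0.000881 = -0.043554

d=-0.0436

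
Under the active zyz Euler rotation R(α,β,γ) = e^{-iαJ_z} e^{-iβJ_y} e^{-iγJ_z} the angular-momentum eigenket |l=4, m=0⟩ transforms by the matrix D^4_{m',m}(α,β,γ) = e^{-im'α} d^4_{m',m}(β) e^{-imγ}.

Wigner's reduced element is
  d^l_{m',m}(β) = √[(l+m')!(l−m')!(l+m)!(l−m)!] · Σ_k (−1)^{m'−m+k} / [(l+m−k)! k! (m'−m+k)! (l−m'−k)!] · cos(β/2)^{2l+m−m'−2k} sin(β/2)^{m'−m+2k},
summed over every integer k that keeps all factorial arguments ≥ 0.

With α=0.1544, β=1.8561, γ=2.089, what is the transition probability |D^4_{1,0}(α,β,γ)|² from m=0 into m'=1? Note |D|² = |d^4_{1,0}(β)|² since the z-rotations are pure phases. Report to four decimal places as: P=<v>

D^4_{1,0}(0.1544,1.8561,2.089) = e^{-i·1·0.1544}·d^4_{1,0}(1.8561)·e^{-i·0·2.089}. Compute d first:
Half-angle: c=0.599396, s=0.800453. N=√(120·6·24·24)=643.987578
The bounds max(0,m−m')=0 and min(l+m,l−m')=3 give 4 terms
  k=0: (−1)^1·643.9876/(144)·0.5994^7·0.8005^1 = -0.099506
  k=1: (−1)^2·643.9876/(24)·0.5994^5·0.8005^3 = +1.064737
  k=2: (−1)^3·643.9876/(24)·0.5994^3·0.8005^5 = -1.898830
  k=3: (−1)^4·643.9876/(144)·0.5994^1·0.8005^7 = +0.564389
d^4_{1,0}(1.8561) = -0.099506 +1.064737 -1.898830 +0.564389 = -0.369209
|D^4_{1,0}|² = |d^4_{1,0}(β)|² = (-0.369209)² = 0.136316 (the z-rotation phases have unit modulus)

P=0.1363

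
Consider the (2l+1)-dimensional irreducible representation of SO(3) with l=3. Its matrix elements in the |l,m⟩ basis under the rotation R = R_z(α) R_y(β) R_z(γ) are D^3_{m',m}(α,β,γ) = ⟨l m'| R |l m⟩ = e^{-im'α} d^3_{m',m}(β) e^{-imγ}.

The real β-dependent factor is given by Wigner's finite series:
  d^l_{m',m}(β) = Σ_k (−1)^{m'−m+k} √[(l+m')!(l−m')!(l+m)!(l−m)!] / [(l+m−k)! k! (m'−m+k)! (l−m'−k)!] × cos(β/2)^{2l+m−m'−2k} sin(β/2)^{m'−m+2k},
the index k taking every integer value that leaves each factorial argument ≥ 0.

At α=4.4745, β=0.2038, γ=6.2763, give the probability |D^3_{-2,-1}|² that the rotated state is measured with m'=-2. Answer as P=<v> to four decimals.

P=0.0942

Split into d^3_{-2,-1}(β=0.2038) × two z-phases.
c=cos(0.2038/2)=0.994813, s=sin(0.2038/2)=0.101724; N=√[1·120·2·24]=75.894664
Admissible k: 1..2 (factorial args all ≥0)
  k=1: (−1)^0·75.8947/(24)·0.9948^5·0.1017^1 = +0.313422
  k=2: (−1)^1·75.8947/(12)·0.9948^3·0.1017^3 = -0.006554
d^3_{-2,-1}(0.2038) = +0.313422 -0.006554 = +0.306867
|D^3_{-2,-1}|² = |d^3_{-2,-1}(β)|² = (+0.306867)² = 0.094168 (the z-rotation phases have unit modulus)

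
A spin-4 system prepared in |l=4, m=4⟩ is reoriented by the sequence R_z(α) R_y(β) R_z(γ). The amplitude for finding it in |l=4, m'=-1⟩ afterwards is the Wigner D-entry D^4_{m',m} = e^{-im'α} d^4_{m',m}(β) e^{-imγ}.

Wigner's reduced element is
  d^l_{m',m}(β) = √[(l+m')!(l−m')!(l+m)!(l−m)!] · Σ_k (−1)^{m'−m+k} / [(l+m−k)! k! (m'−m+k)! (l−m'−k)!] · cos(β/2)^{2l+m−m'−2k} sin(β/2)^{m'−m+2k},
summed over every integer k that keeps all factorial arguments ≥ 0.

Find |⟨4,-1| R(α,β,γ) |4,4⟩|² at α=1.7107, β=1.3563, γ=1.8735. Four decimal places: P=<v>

D^4_{-1,4}(1.7107,1.3563,1.8735) = e^{-i·-1·1.7107}·d^4_{-1,4}(1.3563)·e^{-i·4·1.8735}. Compute d first:
c=cos(1.3563/2)=0.778735, s=sin(1.3563/2)=0.627353; N=√[6·120·40320·1]=5387.986637
k∈{5} keeps every argument non-negative
  k=5: (−1)^0·5387.9866/(720)·0.7787^3·0.6274^5 = +0.343419
d^4_{-1,4}(1.3563) = +0.343419
|D^4_{-1,4}|² = |d^4_{-1,4}(β)|² = (+0.343419)² = 0.117936 (the z-rotation phases have unit modulus)

P=0.1179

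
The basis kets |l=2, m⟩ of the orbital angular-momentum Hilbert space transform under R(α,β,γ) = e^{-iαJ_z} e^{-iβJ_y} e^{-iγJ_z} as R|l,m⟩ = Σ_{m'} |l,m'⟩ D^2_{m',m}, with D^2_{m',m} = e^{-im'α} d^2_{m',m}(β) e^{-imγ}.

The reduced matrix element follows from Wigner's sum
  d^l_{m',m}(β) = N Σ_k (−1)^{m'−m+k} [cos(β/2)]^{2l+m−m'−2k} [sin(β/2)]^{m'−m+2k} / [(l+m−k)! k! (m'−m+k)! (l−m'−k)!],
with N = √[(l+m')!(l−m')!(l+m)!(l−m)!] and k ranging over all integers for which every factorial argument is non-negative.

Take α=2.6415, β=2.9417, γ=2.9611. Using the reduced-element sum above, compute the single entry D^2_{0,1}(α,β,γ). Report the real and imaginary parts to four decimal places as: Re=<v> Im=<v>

Split into d^2_{0,1}(β=2.9417) × two z-phases.
c=cos(2.9417/2)=0.099780, s=sin(2.9417/2)=0.995010; N=√[2·2·6·1]=4.898979
The bounds max(0,m−m')=1 and min(l+m,l−m')=2 give 2 terms
  k=1: (−1)^0·4.8990/(2)·0.0998^3·0.9950^1 = +0.002421
  k=2: (−1)^1·4.8990/(2)·0.0998^1·0.9950^3 = -0.240769
d^2_{0,1}(2.9417) = +0.002421 -0.240769 = -0.238348
Attach z-rotation phases: D = e^{-i(0)(2.6415)}·(-0.238348)·e^{-i(1)(2.9611)} = +0.234476+0.042787i

Re=0.2345 Im=0.0428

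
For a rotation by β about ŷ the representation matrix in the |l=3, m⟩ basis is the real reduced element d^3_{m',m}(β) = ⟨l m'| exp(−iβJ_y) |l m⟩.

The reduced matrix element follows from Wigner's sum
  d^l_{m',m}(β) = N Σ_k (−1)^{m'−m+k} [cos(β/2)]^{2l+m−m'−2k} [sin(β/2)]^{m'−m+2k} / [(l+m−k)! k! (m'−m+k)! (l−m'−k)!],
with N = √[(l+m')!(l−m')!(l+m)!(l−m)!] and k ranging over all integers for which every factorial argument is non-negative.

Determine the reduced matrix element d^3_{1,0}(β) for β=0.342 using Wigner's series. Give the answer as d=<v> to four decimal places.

d=-0.4992

d^3_{1,0}(β=0.342) via Wigner's sum:
c=cos(0.342/2)=0.985415, s=sin(0.342/2)=0.170168; N=√[24·2·6·6]=41.569219
The bounds max(0,m−m')=0 and min(l+m,l−m')=2 give 3 terms
  k=0: (−1)^1·41.5692/(12)·0.9854^5·0.1702^1 = -0.547727
  k=1: (−1)^2·41.5692/(4)·0.9854^3·0.1702^3 = +0.049001
  k=2: (−1)^3·41.5692/(12)·0.9854^1·0.1702^5 = -0.000487
d^3_{1,0}(0.342) = -0.547727 +0.049001 -0.000487 = -0.499213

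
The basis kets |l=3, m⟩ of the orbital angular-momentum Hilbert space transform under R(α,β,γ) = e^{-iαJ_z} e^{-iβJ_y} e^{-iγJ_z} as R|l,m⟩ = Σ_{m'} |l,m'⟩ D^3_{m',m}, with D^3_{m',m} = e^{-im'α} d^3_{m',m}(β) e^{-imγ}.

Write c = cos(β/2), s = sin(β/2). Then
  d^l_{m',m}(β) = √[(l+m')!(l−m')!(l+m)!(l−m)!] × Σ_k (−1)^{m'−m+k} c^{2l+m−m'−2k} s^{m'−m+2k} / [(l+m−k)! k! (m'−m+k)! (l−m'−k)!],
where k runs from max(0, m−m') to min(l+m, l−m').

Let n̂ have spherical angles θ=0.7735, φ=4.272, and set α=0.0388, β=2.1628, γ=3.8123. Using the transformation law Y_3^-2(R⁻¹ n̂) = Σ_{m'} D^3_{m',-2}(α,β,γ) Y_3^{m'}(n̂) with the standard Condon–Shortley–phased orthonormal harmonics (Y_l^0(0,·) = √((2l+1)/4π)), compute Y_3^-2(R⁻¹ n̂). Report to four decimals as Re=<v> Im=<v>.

Need the full column D^3_{m',-2} for m'=−3..3 at α=0.0388, β=2.1628, γ=3.8123.
cos(β/2)=0.470093, sin(β/2)=0.882617
d^3_{-3,-2}: single k=1 term ⇒ +0.049633;  D = +0.005596+0.049316i
d^3_{-2,-2}: k∈[0..1] ⇒ +0.010792 -0.190217 = -0.179425;  D = -0.027129-0.177363i
d^3_{-1,-2}: k∈[0..1] ⇒ -0.064075 +0.451750 = +0.387675;  D = +0.073437+0.380656i
d^3_{0,-2}: k∈[0..1] ⇒ +0.208373 -0.734543 = -0.526170;  D = -0.119638-0.512389i
d^3_{1,-2}: k∈[0..1] ⇒ -0.451750 +0.796242 = +0.344491;  D = +0.091283+0.332177i
d^3_{2,-2}: k∈[0..1] ⇒ +0.670543 -0.472752 = +0.197791;  D = +0.059769+0.188545i
d^3_{3,-2}: single k=0 term ⇒ -0.616766;  D = -0.209042-0.580260i
Y_3^{m'}(θ=0.7735,φ=4.272) and Σ D·Y over m':
  (+0.0056+0.0493i)·(+0.1379-0.0351i)  (-0.0271-0.1774i)·(-0.2272-0.2753i)  (+0.0734+0.3807i)·(-0.1501+0.3185i)  (-0.1196-0.5124i)·(-0.1176+0.0000i)  (+0.0913+0.3322i)·(+0.1501+0.3185i)  (+0.0598+0.1885i)·(-0.2272+0.2753i)  (-0.2090-0.5803i)·(-0.1379-0.0351i)
Y_3^-2(R⁻¹ n̂) = -0.307502+0.220782i

Re=-0.3075 Im=0.2208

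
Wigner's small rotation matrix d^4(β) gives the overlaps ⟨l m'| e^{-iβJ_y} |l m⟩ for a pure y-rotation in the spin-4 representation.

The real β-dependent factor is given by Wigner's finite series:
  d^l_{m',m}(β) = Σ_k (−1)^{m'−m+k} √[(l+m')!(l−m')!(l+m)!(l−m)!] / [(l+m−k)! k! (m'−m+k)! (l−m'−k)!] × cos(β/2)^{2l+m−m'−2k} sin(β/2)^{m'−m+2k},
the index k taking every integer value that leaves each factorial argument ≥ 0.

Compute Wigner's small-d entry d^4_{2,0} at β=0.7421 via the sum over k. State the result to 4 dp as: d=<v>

d=0.5060

d^4_{2,0}(β=0.7421) via Wigner's sum:
Half-angle: c=0.931947, s=0.362594. N=√(720·2·24·24)=910.735966
Admissible k: 0..2 (factorial args all ≥0)
  k=0: (−1)^2·910.7360/(96)·0.9319^6·0.3626^2 = +0.817167
  k=1: (−1)^3·910.7360/(36)·0.9319^4·0.3626^4 = -0.329867
  k=2: (−1)^4·910.7360/(96)·0.9319^2·0.3626^6 = +0.018725
d^4_{2,0}(0.7421) = +0.817167 -0.329867 +0.018725 = +0.506025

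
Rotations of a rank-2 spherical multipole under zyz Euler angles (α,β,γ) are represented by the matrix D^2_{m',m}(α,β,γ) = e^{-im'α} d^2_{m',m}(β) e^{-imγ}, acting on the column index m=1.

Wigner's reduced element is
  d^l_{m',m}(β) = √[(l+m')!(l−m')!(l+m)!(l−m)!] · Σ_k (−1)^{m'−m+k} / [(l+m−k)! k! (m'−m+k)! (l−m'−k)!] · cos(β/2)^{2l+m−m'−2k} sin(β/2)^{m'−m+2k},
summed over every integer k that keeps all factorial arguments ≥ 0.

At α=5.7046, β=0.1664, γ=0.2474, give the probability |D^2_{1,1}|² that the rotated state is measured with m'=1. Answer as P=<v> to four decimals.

P=0.9325

First d^2_{1,1}(β=0.1664), then the phase factors e^{-i(1)α} and e^{-i(1)γ}:
Half-angle: c=0.996541, s=0.083104. N=√(6·1·6·1)=6.000000
k∈{0,1} keeps every argument non-negative
  k=0: (−1)^0·6.0000/(6)·0.9965^4·0.0831^0 = +0.986235
  k=1: (−1)^1·6.0000/(2)·0.9965^2·0.0831^2 = -0.020576
d^2_{1,1}(0.1664) = +0.986235 -0.020576 = +0.965659
|D^2_{1,1}|² = |d^2_{1,1}(β)|² = (+0.965659)² = 0.932498 (the z-rotation phases have unit modulus)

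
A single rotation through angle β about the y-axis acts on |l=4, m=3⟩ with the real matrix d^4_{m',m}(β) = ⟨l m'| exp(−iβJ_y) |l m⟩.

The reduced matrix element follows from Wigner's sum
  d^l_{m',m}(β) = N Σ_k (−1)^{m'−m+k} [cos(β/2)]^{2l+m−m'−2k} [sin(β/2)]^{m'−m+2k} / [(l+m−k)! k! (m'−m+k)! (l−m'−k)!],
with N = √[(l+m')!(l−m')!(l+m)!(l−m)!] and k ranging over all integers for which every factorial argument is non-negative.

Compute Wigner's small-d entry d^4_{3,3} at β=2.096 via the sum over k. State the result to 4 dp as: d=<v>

d^4_{3,3}(β=2.096) via Wigner's sum:
c=cos(2.096/2)=0.499305, s=sin(2.096/2)=0.866426; N=√[5040·1·5040·1]=5040.000000
Admissible k: 0..1 (factorial args all ≥0)
  k=0: (−1)^0·5040.0000/(5040)·0.4993^8·0.8664^0 = +0.003863
  k=1: (−1)^1·5040.0000/(720)·0.4993^6·0.8664^2 = -0.081425
d^4_{3,3}(2.096) = +0.003863 -0.081425 = -0.077562

d=-0.0776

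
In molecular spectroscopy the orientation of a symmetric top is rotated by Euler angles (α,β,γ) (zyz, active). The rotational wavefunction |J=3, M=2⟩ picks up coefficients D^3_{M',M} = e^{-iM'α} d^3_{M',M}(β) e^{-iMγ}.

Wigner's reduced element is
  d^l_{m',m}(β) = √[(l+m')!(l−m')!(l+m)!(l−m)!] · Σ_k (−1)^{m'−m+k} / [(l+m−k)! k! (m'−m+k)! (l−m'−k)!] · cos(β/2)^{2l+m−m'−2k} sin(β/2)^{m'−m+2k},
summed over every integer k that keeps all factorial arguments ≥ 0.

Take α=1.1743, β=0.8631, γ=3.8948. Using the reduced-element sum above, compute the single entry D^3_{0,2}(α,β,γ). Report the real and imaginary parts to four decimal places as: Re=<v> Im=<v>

Re=0.0331 Im=-0.5129

Split into d^3_{0,2}(β=0.8631) × two z-phases.
c=cos(0.8631/2)=0.908319, s=sin(0.8631/2)=0.418279; N=√[6·6·120·1]=65.726707
Admissible k: 2..3 (factorial args all ≥0)
  k=2: (−1)^0·65.7267/(12)·0.9083^4·0.4183^2 = +0.652298
  k=3: (−1)^1·65.7267/(12)·0.9083^2·0.4183^4 = -0.138325
d^3_{0,2}(0.8631) = +0.652298 -0.138325 = +0.513972
Attach z-rotation phases: D = e^{-i(0)(1.1743)}·(+0.513972)·e^{-i(2)(3.8948)} = +0.033068-0.512907i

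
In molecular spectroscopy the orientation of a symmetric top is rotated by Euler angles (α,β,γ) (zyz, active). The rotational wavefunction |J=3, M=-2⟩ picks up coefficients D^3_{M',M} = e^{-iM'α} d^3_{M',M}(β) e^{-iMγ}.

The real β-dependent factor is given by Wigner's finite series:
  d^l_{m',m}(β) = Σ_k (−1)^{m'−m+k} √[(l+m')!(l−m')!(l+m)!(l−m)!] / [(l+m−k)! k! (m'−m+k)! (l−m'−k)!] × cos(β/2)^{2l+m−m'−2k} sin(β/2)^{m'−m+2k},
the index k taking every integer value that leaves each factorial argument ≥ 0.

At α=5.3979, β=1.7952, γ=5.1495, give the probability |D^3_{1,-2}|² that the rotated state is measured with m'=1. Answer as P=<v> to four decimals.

P=0.0245

D^3_{1,-2}(5.3979,1.7952,5.1495) = e^{-i·1·5.3979}·d^3_{1,-2}(1.7952)·e^{-i·-2·5.1495}. Compute d first:
Half-angle: c=0.623488, s=0.781833. N=√(24·2·1·120)=75.894664
Admissible k: 0..1 (factorial args all ≥0)
  k=0: (−1)^3·75.8947/(12)·0.6235^3·0.7818^3 = -0.732582
  k=1: (−1)^4·75.8947/(24)·0.6235^1·0.7818^5 = +0.575967
d^3_{1,-2}(1.7952) = -0.732582 +0.575967 = -0.156615
|D^3_{1,-2}|² = |d^3_{1,-2}(β)|² = (-0.156615)² = 0.024528 (the z-rotation phases have unit modulus)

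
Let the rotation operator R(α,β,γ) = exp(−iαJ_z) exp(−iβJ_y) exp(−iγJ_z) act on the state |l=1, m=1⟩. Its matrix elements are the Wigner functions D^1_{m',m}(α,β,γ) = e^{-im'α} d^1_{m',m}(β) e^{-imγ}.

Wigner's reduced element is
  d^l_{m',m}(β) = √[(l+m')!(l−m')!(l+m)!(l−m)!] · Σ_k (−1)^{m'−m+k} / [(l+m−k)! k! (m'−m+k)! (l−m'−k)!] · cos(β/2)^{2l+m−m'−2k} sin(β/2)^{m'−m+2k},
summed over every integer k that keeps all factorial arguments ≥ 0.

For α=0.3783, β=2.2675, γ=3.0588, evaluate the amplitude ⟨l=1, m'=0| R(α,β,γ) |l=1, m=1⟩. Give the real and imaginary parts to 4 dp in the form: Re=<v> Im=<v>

Re=-0.5405 Im=-0.0448

D^1_{0,1}(0.3783,2.2675,3.0588) = e^{-i·0·0.3783}·d^1_{0,1}(2.2675)·e^{-i·1·3.0588}. Compute d first:
With c≡cos(β/2)=0.423265 and s≡sin(β/2)=0.906006, N=[1·1·2·1]^{1/2}=1.414214
k∈{1} keeps every argument non-negative
  k=1: (−1)^0·1.4142/(1)·0.4233^1·0.9060^1 = +0.542324
d^1_{0,1}(2.2675) = +0.542324
Attach z-rotation phases: D = e^{-i(0)(0.3783)}·(+0.542324)·e^{-i(1)(3.0588)} = -0.540466-0.044849i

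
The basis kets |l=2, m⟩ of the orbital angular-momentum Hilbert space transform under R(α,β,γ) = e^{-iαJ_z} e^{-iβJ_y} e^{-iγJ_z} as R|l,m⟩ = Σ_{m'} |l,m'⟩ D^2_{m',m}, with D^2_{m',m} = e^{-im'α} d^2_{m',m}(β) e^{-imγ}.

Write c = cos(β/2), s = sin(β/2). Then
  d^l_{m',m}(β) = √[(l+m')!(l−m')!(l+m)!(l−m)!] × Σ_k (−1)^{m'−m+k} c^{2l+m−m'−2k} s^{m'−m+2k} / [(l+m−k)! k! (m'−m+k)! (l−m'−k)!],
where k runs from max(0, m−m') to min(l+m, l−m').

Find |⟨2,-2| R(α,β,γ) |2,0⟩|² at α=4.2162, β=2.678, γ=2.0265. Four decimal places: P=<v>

Split into d^2_{-2,0}(β=2.678) × two z-phases.
c=cos(2.678/2)=0.229726, s=sin(2.678/2)=0.973255; N=√[1·24·2·2]=9.797959
Admissible k: 2..2 (factorial args all ≥0)
  k=2: (−1)^0·9.7980/(4)·0.2297^2·0.9733^2 = +0.122448
d^2_{-2,0}(2.678) = +0.122448
|D^2_{-2,0}|² = |d^2_{-2,0}(β)|² = (+0.122448)² = 0.014993 (the z-rotation phases have unit modulus)

P=0.0150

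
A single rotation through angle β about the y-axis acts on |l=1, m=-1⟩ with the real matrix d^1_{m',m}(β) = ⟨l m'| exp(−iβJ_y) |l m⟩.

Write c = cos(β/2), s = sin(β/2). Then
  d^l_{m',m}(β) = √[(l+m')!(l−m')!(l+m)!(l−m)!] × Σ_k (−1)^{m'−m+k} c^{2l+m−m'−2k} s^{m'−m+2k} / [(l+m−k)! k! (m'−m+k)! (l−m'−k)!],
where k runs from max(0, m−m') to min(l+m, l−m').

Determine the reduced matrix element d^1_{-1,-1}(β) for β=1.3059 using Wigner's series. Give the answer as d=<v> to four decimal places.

d^1_{-1,-1}(β=1.3059) via Wigner's sum:
Half-angle: c=0.794295, s=0.607532. N=√(1·2·1·2)=2.000000
k: max(0,(-1)−(-1))=0 … min(1+(-1),1−(-1))=0
  k=0: (−1)^0·2.0000/(2)·0.7943^2·0.6075^0 = +0.630905
d^1_{-1,-1}(1.3059) = +0.630905

d=0.6309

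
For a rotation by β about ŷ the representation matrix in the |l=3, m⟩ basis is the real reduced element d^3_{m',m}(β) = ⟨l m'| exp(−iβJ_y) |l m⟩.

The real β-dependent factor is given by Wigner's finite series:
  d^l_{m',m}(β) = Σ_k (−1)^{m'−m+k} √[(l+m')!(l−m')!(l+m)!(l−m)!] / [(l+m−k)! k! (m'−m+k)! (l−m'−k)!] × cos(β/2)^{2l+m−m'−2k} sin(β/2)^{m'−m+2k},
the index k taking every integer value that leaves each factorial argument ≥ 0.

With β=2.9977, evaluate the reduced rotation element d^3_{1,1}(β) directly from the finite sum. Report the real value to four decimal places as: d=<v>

d=0.0305

d^3_{1,1}(β=2.9977) via Wigner's sum:
Half-angle: c=0.071884, s=0.997413. N=√(24·2·24·2)=48.000000
k: max(0,(1)−(1))=0 … min(3+(1),3−(1))=2
  k=0: (−1)^0·48.0000/(48)·0.0719^6·0.9974^0 = +0.000000
  k=1: (−1)^1·48.0000/(6)·0.0719^4·0.9974^2 = -0.000213
  k=2: (−1)^2·48.0000/(8)·0.0719^2·0.9974^4 = +0.030685
d^3_{1,1}(2.9977) = +0.000000 -0.000213 +0.030685 = +0.030472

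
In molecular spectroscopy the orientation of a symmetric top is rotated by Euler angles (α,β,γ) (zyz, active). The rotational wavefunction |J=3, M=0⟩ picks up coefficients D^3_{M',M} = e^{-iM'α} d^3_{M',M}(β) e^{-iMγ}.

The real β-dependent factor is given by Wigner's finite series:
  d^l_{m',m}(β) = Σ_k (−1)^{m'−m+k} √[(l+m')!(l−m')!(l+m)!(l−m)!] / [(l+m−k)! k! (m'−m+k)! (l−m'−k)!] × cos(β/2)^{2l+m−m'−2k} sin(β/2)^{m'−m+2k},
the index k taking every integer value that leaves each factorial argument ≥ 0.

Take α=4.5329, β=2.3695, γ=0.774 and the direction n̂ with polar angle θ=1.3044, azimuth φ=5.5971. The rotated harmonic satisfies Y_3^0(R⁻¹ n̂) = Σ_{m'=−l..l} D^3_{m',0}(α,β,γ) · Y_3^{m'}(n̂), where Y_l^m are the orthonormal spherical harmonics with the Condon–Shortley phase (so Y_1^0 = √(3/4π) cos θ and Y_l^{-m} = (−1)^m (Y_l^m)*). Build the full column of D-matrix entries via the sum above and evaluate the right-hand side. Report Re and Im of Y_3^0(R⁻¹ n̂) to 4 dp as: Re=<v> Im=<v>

Need the full column D^3_{m',0} for m'=−3..3 at α=4.5329, β=2.3695, γ=0.774.
cos(β/2)=0.376529, sin(β/2)=0.926405
d^3_{-3,0}: single k=3 term ⇒ +0.189807;  D = +0.097337+0.162948i
d^3_{-2,0}: k∈[2..3] ⇒ +0.094483 -0.571953 = -0.477470;  D = +0.447034-0.167743i
d^3_{-1,0}: k∈[1..3] ⇒ +0.024287 -0.441071 +0.890006 = +0.473223;  D = -0.084483-0.465620i
d^3_{0,0}: k∈[0..3] ⇒ +0.002850 -0.155252 +0.939814 -0.632128 = +0.155284;  D = +0.155284+0.000000i
d^3_{1,0}: k∈[0..2] ⇒ -0.024287 +0.441071 -0.890006 = -0.473223;  D = +0.084483-0.465620i
d^3_{2,0}: k∈[0..1] ⇒ +0.094483 -0.571953 = -0.477470;  D = +0.447034+0.167743i
d^3_{3,0}: single k=0 term ⇒ -0.189807;  D = -0.097337+0.162948i
Y_3^{m'}(θ=1.3044,φ=5.5971) and Σ D·Y over m':
  (+0.0973+0.1629i)·(-0.1755+0.3310i)  (+0.4470-0.1677i)·(+0.0494+0.2455i)  (-0.0845-0.4656i)·(-0.1576-0.1291i)  (+0.1553+0.0000i)·(-0.2607+0.0000i)  (+0.0845-0.4656i)·(+0.1576-0.1291i)  (+0.4470+0.1677i)·(+0.0494-0.2455i)  (-0.0973+0.1629i)·(+0.1755+0.3310i)
Y_3^0(R⁻¹ n̂) = -0.149535+0.000000i

Re=-0.1495 Im=0.0000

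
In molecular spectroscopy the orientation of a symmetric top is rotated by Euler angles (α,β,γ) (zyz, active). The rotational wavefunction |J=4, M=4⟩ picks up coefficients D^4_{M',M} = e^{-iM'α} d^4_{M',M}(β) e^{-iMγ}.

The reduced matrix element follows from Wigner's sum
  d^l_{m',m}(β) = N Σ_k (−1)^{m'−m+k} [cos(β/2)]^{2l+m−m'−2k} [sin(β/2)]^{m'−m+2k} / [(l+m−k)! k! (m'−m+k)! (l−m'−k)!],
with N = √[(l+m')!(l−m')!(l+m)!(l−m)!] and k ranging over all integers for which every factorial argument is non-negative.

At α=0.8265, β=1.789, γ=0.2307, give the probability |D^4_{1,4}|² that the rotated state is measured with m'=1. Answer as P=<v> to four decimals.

P=0.1163

D^4_{1,4}(0.8265,1.789,0.2307) = e^{-i·1·0.8265}·d^4_{1,4}(1.789)·e^{-i·4·0.2307}. Compute d first:
Half-angle: c=0.625909, s=0.779896. N=√(120·6·40320·1)=5387.986637
k∈{3} keeps every argument non-negative
  k=3: (−1)^0·5387.9866/(720)·0.6259^5·0.7799^3 = +0.341004
d^4_{1,4}(1.789) = +0.341004
|D^4_{1,4}|² = |d^4_{1,4}(β)|² = (+0.341004)² = 0.116284 (the z-rotation phases have unit modulus)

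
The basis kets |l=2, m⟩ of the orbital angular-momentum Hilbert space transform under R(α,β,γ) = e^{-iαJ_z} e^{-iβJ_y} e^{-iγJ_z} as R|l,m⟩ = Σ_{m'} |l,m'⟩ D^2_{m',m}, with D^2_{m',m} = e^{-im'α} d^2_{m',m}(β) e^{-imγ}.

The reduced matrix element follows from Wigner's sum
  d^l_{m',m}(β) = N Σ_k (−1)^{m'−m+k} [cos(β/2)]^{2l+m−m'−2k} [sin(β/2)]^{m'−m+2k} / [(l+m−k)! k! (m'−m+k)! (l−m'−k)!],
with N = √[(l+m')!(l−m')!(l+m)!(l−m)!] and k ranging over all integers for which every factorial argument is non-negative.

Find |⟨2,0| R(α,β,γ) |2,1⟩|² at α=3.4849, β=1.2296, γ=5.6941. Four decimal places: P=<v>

Split into d^2_{0,1}(β=1.2296) × two z-phases.
With c≡cos(β/2)=0.816889 and s≡sin(β/2)=0.576795, N=[2·2·6·1]^{1/2}=4.898979
k: max(0,(1)−(0))=1 … min(2+(1),2−(0))=2
  k=1: (−1)^0·4.8990/(2)·0.8169^3·0.5768^1 = +0.770169
  k=2: (−1)^1·4.8990/(2)·0.8169^1·0.5768^3 = -0.383975
d^2_{0,1}(1.2296) = +0.770169 -0.383975 = +0.386194
|D^2_{0,1}|² = |d^2_{0,1}(β)|² = (+0.386194)² = 0.149146 (the z-rotation phases have unit modulus)

P=0.1491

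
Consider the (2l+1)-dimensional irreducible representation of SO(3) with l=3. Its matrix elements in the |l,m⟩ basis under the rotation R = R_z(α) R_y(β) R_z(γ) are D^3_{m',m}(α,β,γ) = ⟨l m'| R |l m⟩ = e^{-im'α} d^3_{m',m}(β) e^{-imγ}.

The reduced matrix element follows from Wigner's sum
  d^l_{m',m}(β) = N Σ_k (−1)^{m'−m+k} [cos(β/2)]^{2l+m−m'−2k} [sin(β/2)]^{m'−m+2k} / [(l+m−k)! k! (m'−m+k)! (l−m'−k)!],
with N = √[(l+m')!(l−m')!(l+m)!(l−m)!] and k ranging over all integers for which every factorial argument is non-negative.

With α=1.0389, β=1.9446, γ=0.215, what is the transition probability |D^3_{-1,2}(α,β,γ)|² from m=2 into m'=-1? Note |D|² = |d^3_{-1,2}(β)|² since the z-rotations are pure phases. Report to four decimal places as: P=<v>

Split into d^3_{-1,2}(β=1.9446) × two z-phases.
Half-angle: c=0.563401, s=0.826184. N=√(2·24·120·1)=75.894664
k: max(0,(2)−(-1))=3 … min(3+(2),3−(-1))=4
  k=3: (−1)^0·75.8947/(12)·0.5634^3·0.8262^3 = +0.637841
  k=4: (−1)^1·75.8947/(24)·0.5634^1·0.8262^5 = -0.685805
d^3_{-1,2}(1.9446) = +0.637841 -0.685805 = -0.047964
|D^3_{-1,2}|² = |d^3_{-1,2}(β)|² = (-0.047964)² = 0.002301 (the z-rotation phases have unit modulus)

P=0.0023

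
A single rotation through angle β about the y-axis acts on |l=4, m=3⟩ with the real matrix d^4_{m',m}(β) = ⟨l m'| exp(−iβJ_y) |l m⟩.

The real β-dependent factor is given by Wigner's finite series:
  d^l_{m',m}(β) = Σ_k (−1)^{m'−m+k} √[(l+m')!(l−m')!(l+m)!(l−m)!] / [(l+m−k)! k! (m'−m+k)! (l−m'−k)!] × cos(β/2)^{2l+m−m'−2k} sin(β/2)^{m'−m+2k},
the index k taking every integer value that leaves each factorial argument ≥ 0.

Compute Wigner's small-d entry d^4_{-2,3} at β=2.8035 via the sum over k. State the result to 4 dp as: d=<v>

d^4_{-2,3}(β=2.8035) via Wigner's sum:
Half-angle: c=0.168242, s=0.985746. N=√(2·720·5040·1)=2693.993318
The bounds max(0,m−m')=5 and min(l+m,l−m')=6 give 2 terms
  k=5: (−1)^0·2693.9933/(240)·0.1682^3·0.9857^5 = +0.049753
  k=6: (−1)^1·2693.9933/(720)·0.1682^1·0.9857^7 = -0.569316
d^4_{-2,3}(2.8035) = +0.049753 -0.569316 = -0.519564

d=-0.5196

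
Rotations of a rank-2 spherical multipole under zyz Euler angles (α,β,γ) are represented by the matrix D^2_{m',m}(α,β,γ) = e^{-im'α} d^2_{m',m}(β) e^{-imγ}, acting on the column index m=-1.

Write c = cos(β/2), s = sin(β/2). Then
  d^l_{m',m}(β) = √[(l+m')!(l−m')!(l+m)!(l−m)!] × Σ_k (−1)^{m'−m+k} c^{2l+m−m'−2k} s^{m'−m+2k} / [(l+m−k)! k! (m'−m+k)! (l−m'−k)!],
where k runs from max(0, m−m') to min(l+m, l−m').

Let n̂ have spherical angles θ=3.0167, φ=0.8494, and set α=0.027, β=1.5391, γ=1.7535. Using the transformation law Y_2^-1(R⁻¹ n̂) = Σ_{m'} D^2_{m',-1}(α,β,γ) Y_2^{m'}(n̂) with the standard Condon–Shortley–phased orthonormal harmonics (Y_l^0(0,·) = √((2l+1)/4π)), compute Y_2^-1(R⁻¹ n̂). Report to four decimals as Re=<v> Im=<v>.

Need the full column D^2_{m',-1} for m'=−2..2 at α=0.027, β=1.5391, γ=1.7535.
cos(β/2)=0.718224, sin(β/2)=0.695812
d^2_{-2,-1}: single k=1 term ⇒ +0.515586;  D = -0.120905+0.501210i
d^2_{-1,-1}: k∈[0..1] ⇒ +0.266097 -0.749247 = -0.483150;  D = +0.100577-0.472566i
d^2_{0,-1}: k∈[0..1] ⇒ -0.631462 +0.592668 = -0.038794;  D = +0.007048-0.038148i
d^2_{1,-1}: k∈[0..1] ⇒ +0.749247 -0.234406 = +0.514841;  D = -0.079839+0.508613i
d^2_{2,-1}: single k=0 term ⇒ -0.483911;  D = +0.062109-0.479909i
Y_2^{m'}(θ=3.0167,φ=0.8494) and Σ D·Y over m':
  (-0.1209+0.5012i)·(-0.0008-0.0059i)  (+0.1006-0.4726i)·(-0.0631+0.0717i)  (+0.0070-0.0381i)·(+0.6161+0.0000i)  (-0.0798+0.5086i)·(+0.0631+0.0717i)  (+0.0621-0.4799i)·(-0.0008+0.0059i)
Y_2^-1(R⁻¹ n̂) = -0.003742+0.040930i

Re=-0.0037 Im=0.0409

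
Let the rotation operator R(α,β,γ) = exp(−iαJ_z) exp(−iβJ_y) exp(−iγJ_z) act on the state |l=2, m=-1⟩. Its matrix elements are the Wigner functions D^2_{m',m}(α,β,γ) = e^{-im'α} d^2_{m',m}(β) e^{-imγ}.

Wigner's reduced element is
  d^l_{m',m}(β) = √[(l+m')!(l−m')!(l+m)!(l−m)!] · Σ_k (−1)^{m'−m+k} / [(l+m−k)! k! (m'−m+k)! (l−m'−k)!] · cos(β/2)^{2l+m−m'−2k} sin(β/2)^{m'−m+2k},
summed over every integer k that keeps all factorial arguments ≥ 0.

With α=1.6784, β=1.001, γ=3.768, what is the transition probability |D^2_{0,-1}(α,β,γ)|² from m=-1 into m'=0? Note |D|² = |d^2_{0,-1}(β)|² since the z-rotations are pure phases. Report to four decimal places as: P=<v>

D^2_{0,-1}(1.6784,1.001,3.768) = e^{-i·0·1.6784}·d^2_{0,-1}(1.001)·e^{-i·-1·3.768}. Compute d first:
c=cos(1.001/2)=0.877343, s=sin(1.001/2)=0.479864; N=√[2·2·1·6]=4.898979
Admissible k: 0..1 (factorial args all ≥0)
  k=0: (−1)^1·4.8990/(2)·0.8773^3·0.4799^1 = -0.793783
  k=1: (−1)^2·4.8990/(2)·0.8773^1·0.4799^3 = +0.237465
d^2_{0,-1}(1.001) = -0.793783 +0.237465 = -0.556318
|D^2_{0,-1}|² = |d^2_{0,-1}(β)|² = (-0.556318)² = 0.309490 (the z-rotation phases have unit modulus)

P=0.3095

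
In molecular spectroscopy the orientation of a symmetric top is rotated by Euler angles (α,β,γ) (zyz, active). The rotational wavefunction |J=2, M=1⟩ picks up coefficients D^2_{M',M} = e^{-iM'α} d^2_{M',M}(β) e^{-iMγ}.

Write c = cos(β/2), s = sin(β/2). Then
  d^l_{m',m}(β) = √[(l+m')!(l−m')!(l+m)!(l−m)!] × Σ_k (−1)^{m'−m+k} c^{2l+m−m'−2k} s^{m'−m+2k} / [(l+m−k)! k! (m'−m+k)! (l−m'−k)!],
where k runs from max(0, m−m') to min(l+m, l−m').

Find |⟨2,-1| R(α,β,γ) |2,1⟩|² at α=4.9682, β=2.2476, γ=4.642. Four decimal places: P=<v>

P=0.0422

Split into d^2_{-1,1}(β=2.2476) × two z-phases.
c=cos(2.2476/2)=0.432259, s=sin(2.2476/2)=0.901750; N=√[1·6·6·1]=6.000000
Admissible k: 2..3 (factorial args all ≥0)
  k=2: (−1)^0·6.0000/(2)·0.4323^2·0.9017^2 = +0.455807
  k=3: (−1)^1·6.0000/(6)·0.4323^0·0.9017^4 = -0.661217
d^2_{-1,1}(2.2476) = +0.455807 -0.661217 = -0.205409
|D^2_{-1,1}|² = |d^2_{-1,1}(β)|² = (-0.205409)² = 0.042193 (the z-rotation phases have unit modulus)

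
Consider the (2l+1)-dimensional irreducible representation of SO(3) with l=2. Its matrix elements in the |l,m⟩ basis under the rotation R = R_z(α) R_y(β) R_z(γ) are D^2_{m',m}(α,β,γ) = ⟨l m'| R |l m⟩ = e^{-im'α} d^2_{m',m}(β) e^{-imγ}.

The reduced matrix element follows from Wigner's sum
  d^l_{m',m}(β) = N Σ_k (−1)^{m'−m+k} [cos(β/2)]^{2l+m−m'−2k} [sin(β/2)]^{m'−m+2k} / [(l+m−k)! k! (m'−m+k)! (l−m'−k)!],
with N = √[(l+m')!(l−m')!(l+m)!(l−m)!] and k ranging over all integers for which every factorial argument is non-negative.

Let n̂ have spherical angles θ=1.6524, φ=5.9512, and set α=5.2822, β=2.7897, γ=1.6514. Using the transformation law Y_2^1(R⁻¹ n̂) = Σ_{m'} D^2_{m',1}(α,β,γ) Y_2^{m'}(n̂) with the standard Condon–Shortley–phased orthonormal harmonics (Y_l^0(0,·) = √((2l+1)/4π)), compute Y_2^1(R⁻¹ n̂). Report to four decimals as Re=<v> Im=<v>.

Need the full column D^2_{m',1} for m'=−2..2 at α=5.2822, β=2.7897, γ=1.6514.
cos(β/2)=0.175040, sin(β/2)=0.984561
d^2_{-2,1}: single k=3 term ⇒ +0.334115;  D = -0.291306+0.163625i
d^2_{-1,1}: k∈[2..3] ⇒ +0.089101 -0.939661 = -0.850560;  D = +0.750794+0.399701i
d^2_{0,1}: k∈[1..2] ⇒ +0.012934 -0.409205 = -0.396271;  D = +0.031906+0.394985i
d^2_{1,1}: k∈[0..1] ⇒ +0.000939 -0.089101 = -0.088162;  D = -0.070162+0.053384i
d^2_{2,1}: single k=0 term ⇒ -0.010560;  D = -0.009918-0.003627i
Y_2^{m'}(θ=1.6524,φ=5.9512) and Σ D·Y over m':
  (-0.2913+0.1636i)·(+0.3022+0.2365i)  (+0.7508+0.3997i)·(-0.0593-0.0205i)  (+0.0319+0.3950i)·(-0.3091+0.0000i)  (-0.0702+0.0534i)·(+0.0593-0.0205i)  (-0.0099-0.0036i)·(+0.3022-0.2365i)
Y_2^1(R⁻¹ n̂) = -0.179882-0.174751i

Re=-0.1799 Im=-0.1748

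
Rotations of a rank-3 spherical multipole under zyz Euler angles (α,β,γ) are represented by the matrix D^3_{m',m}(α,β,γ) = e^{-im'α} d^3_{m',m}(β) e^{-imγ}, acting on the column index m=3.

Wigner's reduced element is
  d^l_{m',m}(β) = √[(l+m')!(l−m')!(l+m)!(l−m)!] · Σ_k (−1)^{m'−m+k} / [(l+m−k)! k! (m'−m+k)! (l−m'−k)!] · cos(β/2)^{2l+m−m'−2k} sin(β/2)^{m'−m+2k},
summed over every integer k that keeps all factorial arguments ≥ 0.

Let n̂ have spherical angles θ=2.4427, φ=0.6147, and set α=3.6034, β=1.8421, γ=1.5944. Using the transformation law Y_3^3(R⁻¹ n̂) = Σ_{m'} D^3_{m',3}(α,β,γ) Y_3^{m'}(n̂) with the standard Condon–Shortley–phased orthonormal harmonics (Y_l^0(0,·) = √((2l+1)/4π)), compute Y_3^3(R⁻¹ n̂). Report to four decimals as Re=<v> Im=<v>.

Re=-0.1218 Im=-0.2935

Need the full column D^3_{m',3} for m'=−3..3 at α=3.6034, β=1.8421, γ=1.5944.
cos(β/2)=0.604984, sin(β/2)=0.796237
d^3_{-3,3}: single k=6 term ⇒ +0.254833;  D = +0.246516-0.064573i
d^3_{-2,3}: single k=5 term ⇒ +0.474277;  D = -0.357191+0.312015i
d^3_{-1,3}: single k=4 term ⇒ +0.569776;  D = +0.217147-0.526775i
d^3_{0,3}: single k=3 term ⇒ +0.499891;  D = +0.035368+0.498638i
d^3_{1,3}: single k=2 term ⇒ +0.328933;  D = -0.167029-0.283369i
d^3_{2,3}: single k=1 term ⇒ +0.158066;  D = +0.132530+0.086144i
d^3_{3,3}: single k=0 term ⇒ +0.049030;  D = -0.048709-0.005605i
Y_3^{m'}(θ=2.4427,φ=0.6147) and Σ D·Y over m':
  (+0.2465-0.0646i)·(-0.0300-0.1070i)  (-0.3572+0.3120i)·(-0.1084+0.3052i)  (+0.2171-0.5268i)·(+0.3279-0.2315i)  (+0.0354+0.4986i)·(+0.0199+0.0000i)  (-0.1670-0.2834i)·(-0.3279-0.2315i)  (+0.1325+0.0861i)·(-0.1084-0.3052i)  (-0.0487-0.0056i)·(+0.0300-0.1070i)
Y_3^3(R⁻¹ n̂) = -0.121784-0.293503i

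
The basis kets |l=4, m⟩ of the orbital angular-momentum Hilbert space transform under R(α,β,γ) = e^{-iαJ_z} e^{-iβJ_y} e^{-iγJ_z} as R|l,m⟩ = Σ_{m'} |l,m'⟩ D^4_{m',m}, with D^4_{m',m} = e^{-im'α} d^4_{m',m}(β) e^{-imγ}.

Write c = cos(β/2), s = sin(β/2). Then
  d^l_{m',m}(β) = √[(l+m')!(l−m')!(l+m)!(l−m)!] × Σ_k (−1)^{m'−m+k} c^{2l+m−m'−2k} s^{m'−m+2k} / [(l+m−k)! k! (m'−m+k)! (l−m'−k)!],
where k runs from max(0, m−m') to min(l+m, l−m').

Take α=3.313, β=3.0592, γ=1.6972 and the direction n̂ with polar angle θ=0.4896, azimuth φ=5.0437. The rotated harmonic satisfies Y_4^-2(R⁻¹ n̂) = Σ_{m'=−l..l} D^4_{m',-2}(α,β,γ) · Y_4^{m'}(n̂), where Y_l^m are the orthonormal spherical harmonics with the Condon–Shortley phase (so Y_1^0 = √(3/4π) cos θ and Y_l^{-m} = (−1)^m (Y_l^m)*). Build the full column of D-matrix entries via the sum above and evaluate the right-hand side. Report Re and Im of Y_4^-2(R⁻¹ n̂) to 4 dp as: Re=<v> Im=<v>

Re=0.3128 Im=0.0837

Need the full column D^4_{m',-2} for m'=−4..4 at α=3.313, β=3.0592, γ=1.6972.
cos(β/2)=0.041185, sin(β/2)=0.999152
d^4_{-4,-2}: single k=2 term ⇒ +0.000000;  D = -0.000000-0.000000i
d^4_{-3,-2}: k∈[1..2] ⇒ +0.000000 -0.000001 = -0.000001;  D = -0.000001-0.000001i
d^4_{-2,-2}: k∈[0..2] ⇒ +0.000000 -0.000000 +0.000043 = +0.000043;  D = -0.000036-0.000024i
d^4_{-1,-2}: k∈[0..2] ⇒ -0.000000 +0.000003 -0.000984 = -0.000981;  D = -0.000894-0.000404i
d^4_{0,-2}: k∈[0..2] ⇒ +0.000000 -0.000073 +0.016010 = +0.015937;  D = -0.015431-0.003986i
d^4_{1,-2}: k∈[0..2] ⇒ -0.000002 +0.001476 -0.173697 = -0.172223;  D = -0.171652-0.014003i
d^4_{2,-2}: k∈[0..2] ⇒ +0.000043 -0.020251 +0.993233 = +0.973025;  D = -0.969086+0.087461i
d^4_{3,-2}: k∈[0..1] ⇒ -0.000781 +0.153186 = +0.152405;  D = +0.147227-0.039389i
d^4_{4,-2}: single k=0 term ⇒ +0.008930;  D = -0.008106+0.003745i
Y_4^{m'}(θ=0.4896,φ=5.0437) and Σ D·Y over m':
  (-0.0000-0.0000i)·(+0.0053-0.0210i)  (-0.0000-0.0000i)·(-0.0963-0.0627i)  (-0.0000-0.0000i)·(-0.2597+0.2026i)  (-0.0009-0.0004i)·(+0.1566+0.4552i)  (-0.0154-0.0040i)·(+0.0916+0.0000i)  (-0.1717-0.0140i)·(-0.1566+0.4552i)  (-0.9691+0.0875i)·(-0.2597-0.2026i)  (+0.1472-0.0394i)·(+0.0963-0.0627i)  (-0.0081+0.0037i)·(+0.0053+0.0210i)
Y_4^-2(R⁻¹ n̂) = +0.312844+0.083690i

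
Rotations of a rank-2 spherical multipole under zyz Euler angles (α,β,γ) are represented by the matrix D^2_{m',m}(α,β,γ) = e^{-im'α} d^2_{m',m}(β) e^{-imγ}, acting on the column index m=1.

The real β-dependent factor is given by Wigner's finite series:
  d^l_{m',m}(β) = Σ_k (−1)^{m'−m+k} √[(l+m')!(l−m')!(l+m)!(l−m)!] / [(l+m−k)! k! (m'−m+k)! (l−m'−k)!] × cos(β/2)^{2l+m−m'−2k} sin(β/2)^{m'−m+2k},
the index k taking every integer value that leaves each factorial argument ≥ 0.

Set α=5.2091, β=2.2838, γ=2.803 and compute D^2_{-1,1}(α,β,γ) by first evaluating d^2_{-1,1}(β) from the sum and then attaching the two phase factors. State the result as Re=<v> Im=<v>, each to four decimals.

D^2_{-1,1}(5.2091,2.2838,2.803) = e^{-i·-1·5.2091}·d^2_{-1,1}(2.2838)·e^{-i·1·2.803}. Compute d first:
With c≡cos(β/2)=0.415867 and s≡sin(β/2)=0.909425, N=[1·6·6·1]^{1/2}=6.000000
k: max(0,(1)−(-1))=2 … min(2+(1),2−(-1))=3
  k=2: (−1)^0·6.0000/(2)·0.4159^2·0.9094^2 = +0.429106
  k=3: (−1)^1·6.0000/(6)·0.4159^0·0.9094^4 = -0.684019
d^2_{-1,1}(2.2838) = +0.429106 -0.684019 = -0.254913
Phases: e^{-i·(-1)·5.2091}=+0.476537-0.879155i, e^{-i·(1)·2.803}=-0.943223-0.332160i ⇒ D=+0.189018-0.171034i

Re=0.1890 Im=-0.1710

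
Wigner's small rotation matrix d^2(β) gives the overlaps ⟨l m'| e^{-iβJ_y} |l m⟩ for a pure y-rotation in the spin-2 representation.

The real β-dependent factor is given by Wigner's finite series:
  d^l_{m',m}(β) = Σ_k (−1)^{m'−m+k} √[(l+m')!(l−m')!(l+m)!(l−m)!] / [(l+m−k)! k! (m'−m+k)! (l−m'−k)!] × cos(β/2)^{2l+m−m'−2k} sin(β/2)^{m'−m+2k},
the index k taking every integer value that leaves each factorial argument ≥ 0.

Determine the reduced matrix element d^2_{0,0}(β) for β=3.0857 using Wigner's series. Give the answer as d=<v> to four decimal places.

d^2_{0,0}(β=3.0857) via Wigner's sum:
With c≡cos(β/2)=0.027943 and s≡sin(β/2)=0.999610, N=[2·2·2·2]^{1/2}=4.000000
Admissible k: 0..2 (factorial args all ≥0)
  k=0: (−1)^0·4.0000/(4)·0.0279^4·0.9996^0 = +0.000001
  k=1: (−1)^1·4.0000/(1)·0.0279^2·0.9996^2 = -0.003121
  k=2: (−1)^2·4.0000/(4)·0.0279^0·0.9996^4 = +0.998439
d^2_{0,0}(3.0857) = +0.000001 -0.003121 +0.998439 = +0.995319

d=0.9953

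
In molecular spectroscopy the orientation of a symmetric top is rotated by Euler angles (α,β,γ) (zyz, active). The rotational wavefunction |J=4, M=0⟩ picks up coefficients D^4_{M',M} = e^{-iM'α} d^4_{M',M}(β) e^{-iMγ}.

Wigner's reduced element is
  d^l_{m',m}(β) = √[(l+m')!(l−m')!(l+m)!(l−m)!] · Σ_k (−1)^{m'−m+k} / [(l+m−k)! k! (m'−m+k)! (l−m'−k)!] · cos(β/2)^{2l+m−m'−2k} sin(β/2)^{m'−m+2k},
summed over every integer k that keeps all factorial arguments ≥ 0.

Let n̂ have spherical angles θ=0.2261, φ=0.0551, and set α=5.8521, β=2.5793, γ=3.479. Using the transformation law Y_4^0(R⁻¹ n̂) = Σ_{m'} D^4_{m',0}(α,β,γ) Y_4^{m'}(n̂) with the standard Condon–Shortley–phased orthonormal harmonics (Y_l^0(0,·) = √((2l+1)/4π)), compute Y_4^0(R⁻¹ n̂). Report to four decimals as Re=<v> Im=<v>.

Need the full column D^4_{m',0} for m'=−4..4 at α=5.8521, β=2.5793, γ=3.479.
cos(β/2)=0.277457, sin(β/2)=0.960738
d^4_{-4,0}: single k=4 term ⇒ +0.042243;  D = -0.006461-0.041746i
d^4_{-3,0}: k∈[3..4] ⇒ +0.017253 -0.206860 = -0.189607;  D = -0.051951+0.182351i
d^4_{-2,0}: k∈[2..4] ⇒ +0.003995 -0.127730 +0.574305 = +0.450570;  D = +0.293227-0.342099i
d^4_{-1,0}: k∈[1..4] ⇒ +0.000544 -0.039126 +0.469115 -0.937445 = -0.506912;  D = -0.460536+0.211817i
d^4_{0,0}: k∈[0..4] ⇒ +0.000035 -0.006738 +0.181763 -0.968594 +0.725838 = -0.067695;  D = -0.067695+0.000000i
d^4_{1,0}: k∈[0..3] ⇒ -0.000544 +0.039126 -0.469115 +0.937445 = +0.506912;  D = +0.460536+0.211817i
d^4_{2,0}: k∈[0..2] ⇒ +0.003995 -0.127730 +0.574305 = +0.450570;  D = +0.293227+0.342099i
d^4_{3,0}: k∈[0..1] ⇒ -0.017253 +0.206860 = +0.189607;  D = +0.051951+0.182351i
d^4_{4,0}: single k=0 term ⇒ +0.042243;  D = -0.006461+0.041746i
Y_4^{m'}(θ=0.2261,φ=0.0551) and Σ D·Y over m':
  (-0.0065-0.0417i)·(+0.0011-0.0002i)  (-0.0520+0.1824i)·(+0.0136-0.0023i)  (+0.2932-0.3421i)·(+0.0944-0.0104i)  (-0.4605+0.2118i)·(+0.3765-0.0208i)  (-0.0677+0.0000i)·(+0.6430+0.0000i)  (+0.4605+0.2118i)·(-0.3765-0.0208i)  (+0.2932+0.3421i)·(+0.0944+0.0104i)  (+0.0520+0.1824i)·(-0.0136-0.0023i)  (-0.0065+0.0417i)·(+0.0011+0.0002i)
Y_4^0(R⁻¹ n̂) = -0.333921-0.000000i

Re=-0.3339 Im=0.0000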